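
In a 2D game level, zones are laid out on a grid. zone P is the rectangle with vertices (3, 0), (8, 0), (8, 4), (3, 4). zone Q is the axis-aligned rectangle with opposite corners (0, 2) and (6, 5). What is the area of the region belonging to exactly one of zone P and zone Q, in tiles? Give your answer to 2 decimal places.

26.00

|zone P∩zone Q|: x∈[3,6], y∈[2,4] → 3·2 = 6.
|zone P △ zone Q| = |zone P| + |zone Q| − 2·|zone P∩zone Q| = 20 + 18 − 12 = 26.00.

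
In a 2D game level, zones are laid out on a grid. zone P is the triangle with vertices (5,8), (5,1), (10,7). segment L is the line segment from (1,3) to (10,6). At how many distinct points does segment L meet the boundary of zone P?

2

The segment meets the boundary at (8.846,5.615), (5,4.333).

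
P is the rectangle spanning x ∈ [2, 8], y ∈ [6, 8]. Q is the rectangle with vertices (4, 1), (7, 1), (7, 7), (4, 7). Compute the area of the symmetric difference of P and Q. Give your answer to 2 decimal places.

24.00

|P∩Q|: x∈[4,7], y∈[6,7] → 3·1 = 3.
|P △ Q| = |P| + |Q| − 2·|P∩Q| = 12 + 18 − 6 = 24.00.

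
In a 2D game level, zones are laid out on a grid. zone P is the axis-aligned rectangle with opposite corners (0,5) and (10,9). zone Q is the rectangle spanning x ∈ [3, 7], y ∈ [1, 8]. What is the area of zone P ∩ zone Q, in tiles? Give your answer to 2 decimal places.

12.00

|zone P∩zone Q|: x∈[3,7], y∈[5,8] → 4·3 = 12.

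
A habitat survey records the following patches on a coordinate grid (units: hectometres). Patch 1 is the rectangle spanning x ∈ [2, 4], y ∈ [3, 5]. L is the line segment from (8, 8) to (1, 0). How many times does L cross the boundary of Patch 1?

2

The segment meets the boundary at (3.625,3), (4,3.429).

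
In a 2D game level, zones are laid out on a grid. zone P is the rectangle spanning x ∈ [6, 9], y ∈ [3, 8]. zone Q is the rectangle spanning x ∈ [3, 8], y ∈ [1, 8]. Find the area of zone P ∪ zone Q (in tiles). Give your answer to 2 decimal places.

40.00

By inclusion–exclusion:
Individual areas: |zone P| = 15, |zone Q| = 35.
|zone P∩zone Q|: x∈[6,8], y∈[3,8] → 2·5 = 10.
|zone P ∪ zone Q| = 50 − 10 = 40.00.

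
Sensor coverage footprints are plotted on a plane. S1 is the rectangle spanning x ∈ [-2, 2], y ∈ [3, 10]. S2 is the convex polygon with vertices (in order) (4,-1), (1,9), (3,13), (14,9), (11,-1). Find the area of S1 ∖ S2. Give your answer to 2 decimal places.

25.58

|S1| = 28, |S1∩S2| = 2.4167.
|S1 ∖ S2| = |S1| − |S1∩S2| = 28 − 2.4167 = 25.58.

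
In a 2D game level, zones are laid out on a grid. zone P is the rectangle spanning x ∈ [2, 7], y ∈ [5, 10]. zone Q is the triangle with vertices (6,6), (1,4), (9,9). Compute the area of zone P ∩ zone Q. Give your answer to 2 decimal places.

3.30

The intersection is the polygon with vertices (7,7), (6,6), (3.5,5), (2.6,5), (7,7.75).
By the shoelace formula its area is 3.30.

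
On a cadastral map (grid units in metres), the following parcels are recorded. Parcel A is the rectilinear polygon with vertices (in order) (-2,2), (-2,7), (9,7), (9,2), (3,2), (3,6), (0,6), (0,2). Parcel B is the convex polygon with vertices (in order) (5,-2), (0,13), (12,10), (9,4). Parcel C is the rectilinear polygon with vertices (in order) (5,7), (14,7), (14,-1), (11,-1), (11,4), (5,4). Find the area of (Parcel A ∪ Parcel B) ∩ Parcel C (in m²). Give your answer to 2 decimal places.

The region (Parcel A ∪ Parcel B) ∩ Parcel C is the polygon with vertices (9,4), (5,4), (5,7), (10.5,7).
By the shoelace formula its area is 14.25.

14.25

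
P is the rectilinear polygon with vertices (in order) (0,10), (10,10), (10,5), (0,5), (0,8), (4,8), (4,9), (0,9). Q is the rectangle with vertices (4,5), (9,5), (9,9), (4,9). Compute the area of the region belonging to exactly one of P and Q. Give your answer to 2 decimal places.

|P| = 46, |Q| = 20, |P∩Q| = 20.
|P △ Q| = |P| + |Q| − 2·|P∩Q| = 46 + 20 − 40 = 26.00.

26.00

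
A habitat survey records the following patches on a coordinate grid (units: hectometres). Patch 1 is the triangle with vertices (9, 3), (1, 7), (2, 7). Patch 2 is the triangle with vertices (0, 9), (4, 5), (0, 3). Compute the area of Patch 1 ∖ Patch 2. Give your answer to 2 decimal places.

1.50

|Patch 1| = 2, |Patch 1∩Patch 2| = 0.5.
|Patch 1 ∖ Patch 2| = |Patch 1| − |Patch 1∩Patch 2| = 2 − 0.5 = 1.50.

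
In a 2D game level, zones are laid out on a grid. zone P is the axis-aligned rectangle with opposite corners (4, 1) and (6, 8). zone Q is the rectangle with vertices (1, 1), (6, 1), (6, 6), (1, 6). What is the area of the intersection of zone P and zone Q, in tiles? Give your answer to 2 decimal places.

10.00

|zone P∩zone Q|: x∈[4,6], y∈[1,6] → 2·5 = 10.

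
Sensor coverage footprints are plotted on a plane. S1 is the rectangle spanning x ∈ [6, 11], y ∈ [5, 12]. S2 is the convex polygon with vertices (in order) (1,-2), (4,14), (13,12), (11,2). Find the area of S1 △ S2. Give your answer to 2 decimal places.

|S1| = 35, |S2| = 121, |S1∩S2| = 35.
|S1 △ S2| = |S1| + |S2| − 2·|S1∩S2| = 35 + 121 − 70 = 86.00.

86.00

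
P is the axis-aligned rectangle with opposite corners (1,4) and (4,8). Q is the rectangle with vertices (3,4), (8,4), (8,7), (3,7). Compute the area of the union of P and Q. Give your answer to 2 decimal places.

24.00

By inclusion–exclusion:
Individual areas: |P| = 12, |Q| = 15.
|P∩Q|: x∈[3,4], y∈[4,7] → 1·3 = 3.
|P ∪ Q| = 27 − 3 = 24.00.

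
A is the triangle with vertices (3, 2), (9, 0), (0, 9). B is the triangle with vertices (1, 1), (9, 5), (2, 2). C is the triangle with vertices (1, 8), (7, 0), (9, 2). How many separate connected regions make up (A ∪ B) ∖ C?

(A ∪ B) ∖ C splits into 3 disjoint pieces (area 0.5, area 11.5699, area 0.2182).

3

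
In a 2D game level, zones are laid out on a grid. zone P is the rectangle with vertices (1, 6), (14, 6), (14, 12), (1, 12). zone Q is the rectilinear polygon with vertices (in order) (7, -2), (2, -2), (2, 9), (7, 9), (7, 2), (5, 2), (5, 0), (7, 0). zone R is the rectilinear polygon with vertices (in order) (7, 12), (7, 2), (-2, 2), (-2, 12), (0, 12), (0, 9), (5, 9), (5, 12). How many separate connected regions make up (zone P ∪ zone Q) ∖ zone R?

(zone P ∪ zone Q) ∖ zone R splits into 3 disjoint pieces (area 12, area 42, area 16).

3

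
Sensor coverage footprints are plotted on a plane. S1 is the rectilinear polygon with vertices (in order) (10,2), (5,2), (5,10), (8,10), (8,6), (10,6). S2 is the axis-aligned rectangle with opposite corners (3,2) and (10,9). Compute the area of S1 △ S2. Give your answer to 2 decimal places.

|S1| = 32, |S2| = 49, |S1∩S2| = 29.
|S1 △ S2| = |S1| + |S2| − 2·|S1∩S2| = 32 + 49 − 58 = 23.00.

23.00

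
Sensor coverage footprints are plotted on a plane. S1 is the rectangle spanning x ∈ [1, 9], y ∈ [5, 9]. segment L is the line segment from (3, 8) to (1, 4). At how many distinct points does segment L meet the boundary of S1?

The segment meets the boundary at (1.5,5).

1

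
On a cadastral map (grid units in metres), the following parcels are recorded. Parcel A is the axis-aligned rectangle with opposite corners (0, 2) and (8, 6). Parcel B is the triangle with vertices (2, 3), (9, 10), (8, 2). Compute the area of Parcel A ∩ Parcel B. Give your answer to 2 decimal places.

16.50

The intersection is the polygon with vertices (8,6), (8,2), (2,3), (5,6).
By the shoelace formula its area is 16.50.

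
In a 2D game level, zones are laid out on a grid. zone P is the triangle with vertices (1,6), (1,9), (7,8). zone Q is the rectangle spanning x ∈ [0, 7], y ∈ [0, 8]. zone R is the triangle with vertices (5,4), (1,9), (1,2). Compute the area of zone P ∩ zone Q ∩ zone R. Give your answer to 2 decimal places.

The intersection is the polygon with vertices (1.8,8), (2.895,6.632), (1,6), (1,8).
By the shoelace formula its area is 2.44.

2.44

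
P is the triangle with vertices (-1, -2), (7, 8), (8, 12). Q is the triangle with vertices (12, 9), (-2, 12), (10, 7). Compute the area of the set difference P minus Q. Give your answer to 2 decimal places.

9.32

|P| = 11, |P∩Q| = 1.6835.
|P ∖ Q| = |P| − |P∩Q| = 11 − 1.6835 = 9.32.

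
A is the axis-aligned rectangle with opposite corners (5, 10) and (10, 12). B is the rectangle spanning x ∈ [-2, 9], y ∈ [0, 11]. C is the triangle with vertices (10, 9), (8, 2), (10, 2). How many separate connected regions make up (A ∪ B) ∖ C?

1

(A ∪ B) ∖ C is a single connected region.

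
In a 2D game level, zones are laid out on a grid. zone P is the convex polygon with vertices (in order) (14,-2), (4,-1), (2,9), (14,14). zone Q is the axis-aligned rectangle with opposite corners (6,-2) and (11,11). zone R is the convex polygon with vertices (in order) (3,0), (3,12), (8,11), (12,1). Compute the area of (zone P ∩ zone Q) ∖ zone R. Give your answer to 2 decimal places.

|zone P ∩ zone Q| = 62.1167.
|(zone P ∩ zone Q) ∩ zone R| = 40.5611.
|(zone P ∩ zone Q) ∖ zone R| = 62.1167 − 40.5611 = 21.56.

21.56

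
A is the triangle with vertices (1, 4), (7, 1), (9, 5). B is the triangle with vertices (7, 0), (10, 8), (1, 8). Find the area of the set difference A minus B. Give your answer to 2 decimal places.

|A| = 15, |A∩B| = 10.8242.
|A ∖ B| = |A| − |A∩B| = 15 − 10.8242 = 4.18.

4.18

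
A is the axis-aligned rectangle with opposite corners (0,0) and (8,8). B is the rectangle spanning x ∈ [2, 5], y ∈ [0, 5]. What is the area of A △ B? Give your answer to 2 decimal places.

49.00

|A∩B|: x∈[2,5], y∈[0,5] → 3·5 = 15.
|A △ B| = |A| + |B| − 2·|A∩B| = 64 + 15 − 30 = 49.00.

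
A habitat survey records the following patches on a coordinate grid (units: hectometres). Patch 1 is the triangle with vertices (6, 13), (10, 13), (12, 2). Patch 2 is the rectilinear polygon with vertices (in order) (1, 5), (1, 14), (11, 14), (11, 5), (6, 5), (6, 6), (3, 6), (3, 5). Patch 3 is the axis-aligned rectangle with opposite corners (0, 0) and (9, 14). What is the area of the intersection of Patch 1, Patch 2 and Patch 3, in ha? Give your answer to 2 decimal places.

8.25

The intersection is the polygon with vertices (6,13), (9,13), (9,7.5).
By the shoelace formula its area is 8.25.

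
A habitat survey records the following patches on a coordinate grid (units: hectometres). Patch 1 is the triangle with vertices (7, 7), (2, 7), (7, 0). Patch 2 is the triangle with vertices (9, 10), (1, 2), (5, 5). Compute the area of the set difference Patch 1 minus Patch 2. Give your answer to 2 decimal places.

15.39

|Patch 1| = 17.5, |Patch 1∩Patch 2| = 2.1078.
|Patch 1 ∖ Patch 2| = |Patch 1| − |Patch 1∩Patch 2| = 17.5 − 2.1078 = 15.39.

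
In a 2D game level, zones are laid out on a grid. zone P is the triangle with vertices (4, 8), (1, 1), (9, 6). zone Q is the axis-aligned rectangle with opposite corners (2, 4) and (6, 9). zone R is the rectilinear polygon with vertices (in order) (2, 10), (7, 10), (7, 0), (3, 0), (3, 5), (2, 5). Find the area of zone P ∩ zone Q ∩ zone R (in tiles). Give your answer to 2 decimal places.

10.12

The intersection is the polygon with vertices (6,7.2), (6,4.125), (5.8,4), (3,4), (3,5), (2.714,5), (4,8).
By the shoelace formula its area is 10.12.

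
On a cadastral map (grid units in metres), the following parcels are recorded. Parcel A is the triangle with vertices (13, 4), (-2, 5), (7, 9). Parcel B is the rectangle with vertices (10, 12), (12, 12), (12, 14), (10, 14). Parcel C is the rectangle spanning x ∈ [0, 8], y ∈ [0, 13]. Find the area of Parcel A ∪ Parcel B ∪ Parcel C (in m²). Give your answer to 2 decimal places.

By inclusion–exclusion:
Individual areas: |Parcel A| = 34.5, |Parcel B| = 4, |Parcel C| = 104.
|Parcel A∩Parcel B| = 0.
|Parcel A∩Parcel C| = 23.8944.
|Parcel B∩Parcel C| = 0 (no overlap).
|Parcel A∩Parcel B∩Parcel C| = 0.
|Parcel A ∪ Parcel B ∪ Parcel C| = 142.5 − 23.8944 + 0 = 118.61.

118.61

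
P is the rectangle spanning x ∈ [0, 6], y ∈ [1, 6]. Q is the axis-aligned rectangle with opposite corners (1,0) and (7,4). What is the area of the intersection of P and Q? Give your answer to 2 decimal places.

|P∩Q|: x∈[1,6], y∈[1,4] → 5·3 = 15.

15.00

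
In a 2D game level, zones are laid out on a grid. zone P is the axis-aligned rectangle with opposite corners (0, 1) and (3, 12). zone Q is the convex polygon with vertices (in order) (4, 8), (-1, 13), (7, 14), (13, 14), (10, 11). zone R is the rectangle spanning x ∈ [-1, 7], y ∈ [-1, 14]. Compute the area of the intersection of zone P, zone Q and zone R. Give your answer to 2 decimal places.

The intersection is the polygon with vertices (3,9), (0,12), (3,12).
By the shoelace formula its area is 4.50.

4.50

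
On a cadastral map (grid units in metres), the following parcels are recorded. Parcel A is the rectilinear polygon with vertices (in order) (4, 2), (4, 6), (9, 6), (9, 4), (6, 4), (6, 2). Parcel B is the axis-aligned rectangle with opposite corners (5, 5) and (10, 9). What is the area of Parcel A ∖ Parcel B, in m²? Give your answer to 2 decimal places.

10.00

|Parcel A| = 14, |Parcel A∩Parcel B| = 4.
|Parcel A ∖ Parcel B| = |Parcel A| − |Parcel A∩Parcel B| = 14 − 4 = 10.00.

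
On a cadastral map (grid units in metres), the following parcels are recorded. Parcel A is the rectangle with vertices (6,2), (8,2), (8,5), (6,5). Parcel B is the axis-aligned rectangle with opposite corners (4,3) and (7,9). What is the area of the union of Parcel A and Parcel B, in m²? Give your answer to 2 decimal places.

By inclusion–exclusion:
Individual areas: |Parcel A| = 6, |Parcel B| = 18.
|Parcel A∩Parcel B|: x∈[6,7], y∈[3,5] → 1·2 = 2.
|Parcel A ∪ Parcel B| = 24 − 2 = 22.00.

22.00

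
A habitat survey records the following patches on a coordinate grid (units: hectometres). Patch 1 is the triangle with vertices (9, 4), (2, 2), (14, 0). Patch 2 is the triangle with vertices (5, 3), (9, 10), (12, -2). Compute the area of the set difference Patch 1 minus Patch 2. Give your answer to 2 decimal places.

|Patch 1| = 19, |Patch 1∩Patch 2| = 12.3386.
|Patch 1 ∖ Patch 2| = |Patch 1| − |Patch 1∩Patch 2| = 19 − 12.3386 = 6.66.

6.66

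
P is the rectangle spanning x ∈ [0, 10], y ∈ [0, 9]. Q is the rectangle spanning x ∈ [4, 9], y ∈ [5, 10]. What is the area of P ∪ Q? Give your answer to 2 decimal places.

95.00

By inclusion–exclusion:
Individual areas: |P| = 90, |Q| = 25.
|P∩Q|: x∈[4,9], y∈[5,9] → 5·4 = 20.
|P ∪ Q| = 115 − 20 = 95.00.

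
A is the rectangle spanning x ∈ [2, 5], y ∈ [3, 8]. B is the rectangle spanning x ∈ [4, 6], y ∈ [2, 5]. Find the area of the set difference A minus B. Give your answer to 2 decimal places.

|A∩B|: x∈[4,5], y∈[3,5] → 1·2 = 2.
|A| = 15.
|A ∖ B| = |A| − |A∩B| = 15 − 2 = 13.00.

13.00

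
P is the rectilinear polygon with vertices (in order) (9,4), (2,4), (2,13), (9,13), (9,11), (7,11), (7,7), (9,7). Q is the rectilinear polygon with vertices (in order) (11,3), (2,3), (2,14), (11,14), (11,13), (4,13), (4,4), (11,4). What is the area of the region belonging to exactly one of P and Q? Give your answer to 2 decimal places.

55.00

|P| = 55, |Q| = 36, |P∩Q| = 18.
|P △ Q| = |P| + |Q| − 2·|P∩Q| = 55 + 36 − 36 = 55.00.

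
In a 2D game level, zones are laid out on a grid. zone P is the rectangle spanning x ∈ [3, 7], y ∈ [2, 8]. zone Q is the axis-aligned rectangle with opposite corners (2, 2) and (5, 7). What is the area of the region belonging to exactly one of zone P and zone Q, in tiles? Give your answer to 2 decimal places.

19.00

|zone P∩zone Q|: x∈[3,5], y∈[2,7] → 2·5 = 10.
|zone P △ zone Q| = |zone P| + |zone Q| − 2·|zone P∩zone Q| = 24 + 15 − 20 = 19.00.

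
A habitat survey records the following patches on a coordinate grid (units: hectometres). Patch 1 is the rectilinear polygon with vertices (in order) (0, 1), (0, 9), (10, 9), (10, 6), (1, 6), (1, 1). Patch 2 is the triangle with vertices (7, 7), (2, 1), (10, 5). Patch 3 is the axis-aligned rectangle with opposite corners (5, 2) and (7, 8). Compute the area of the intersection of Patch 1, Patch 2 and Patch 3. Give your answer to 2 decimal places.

0.42

The intersection is the polygon with vertices (7,7), (7,6), (6.167,6).
By the shoelace formula its area is 0.42.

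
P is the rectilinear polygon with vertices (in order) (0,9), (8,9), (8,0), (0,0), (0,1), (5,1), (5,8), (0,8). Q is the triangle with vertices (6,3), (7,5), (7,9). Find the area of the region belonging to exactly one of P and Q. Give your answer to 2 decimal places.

35.00

|P| = 37, |Q| = 2, |P∩Q| = 2.
|P △ Q| = |P| + |Q| − 2·|P∩Q| = 37 + 2 − 4 = 35.00.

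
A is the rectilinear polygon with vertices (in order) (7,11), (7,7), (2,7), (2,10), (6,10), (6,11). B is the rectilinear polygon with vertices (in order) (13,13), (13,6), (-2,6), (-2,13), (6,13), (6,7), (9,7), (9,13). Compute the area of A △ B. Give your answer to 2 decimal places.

|A| = 16, |B| = 87, |A∩B| = 12.
|A △ B| = |A| + |B| − 2·|A∩B| = 16 + 87 − 24 = 79.00.

79.00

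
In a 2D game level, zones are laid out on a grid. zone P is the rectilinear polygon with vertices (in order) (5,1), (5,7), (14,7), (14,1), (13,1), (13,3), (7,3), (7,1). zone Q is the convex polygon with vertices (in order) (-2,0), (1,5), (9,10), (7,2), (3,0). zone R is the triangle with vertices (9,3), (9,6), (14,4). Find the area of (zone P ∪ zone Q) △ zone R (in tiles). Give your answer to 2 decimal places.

|zone P ∪ zone Q| = 79.5.
|(zone P ∪ zone Q) ∩ zone R| = 7.5.
|(zone P ∪ zone Q) △ zone R| = 79.5 + 7.5 − 15 = 72.00.

72.00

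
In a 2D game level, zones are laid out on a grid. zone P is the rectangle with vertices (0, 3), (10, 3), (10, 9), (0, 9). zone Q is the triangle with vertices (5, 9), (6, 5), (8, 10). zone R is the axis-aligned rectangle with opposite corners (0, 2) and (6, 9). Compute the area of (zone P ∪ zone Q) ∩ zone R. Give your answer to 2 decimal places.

36.00

The region (zone P ∪ zone Q) ∩ zone R is the polygon with vertices (0,3), (0,9), (5,9), (6,9), (6,3).
By the shoelace formula its area is 36.00.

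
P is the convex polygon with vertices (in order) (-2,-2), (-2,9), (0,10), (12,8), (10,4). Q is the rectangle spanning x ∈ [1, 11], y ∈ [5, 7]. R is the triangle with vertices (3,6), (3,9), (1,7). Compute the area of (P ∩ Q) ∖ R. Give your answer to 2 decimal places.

18.75

|P ∩ Q| = 19.75.
|(P ∩ Q) ∩ R| = 1.
|(P ∩ Q) ∖ R| = 19.75 − 1 = 18.75.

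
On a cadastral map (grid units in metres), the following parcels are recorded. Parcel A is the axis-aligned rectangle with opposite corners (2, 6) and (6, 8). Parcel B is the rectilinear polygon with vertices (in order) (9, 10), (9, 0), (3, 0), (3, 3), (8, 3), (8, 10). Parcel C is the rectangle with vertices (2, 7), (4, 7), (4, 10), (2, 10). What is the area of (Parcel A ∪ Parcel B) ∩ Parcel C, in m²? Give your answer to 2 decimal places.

2.00

The region (Parcel A ∪ Parcel B) ∩ Parcel C is the polygon with vertices (2,8), (4,8), (4,7), (2,7).
By the shoelace formula its area is 2.00.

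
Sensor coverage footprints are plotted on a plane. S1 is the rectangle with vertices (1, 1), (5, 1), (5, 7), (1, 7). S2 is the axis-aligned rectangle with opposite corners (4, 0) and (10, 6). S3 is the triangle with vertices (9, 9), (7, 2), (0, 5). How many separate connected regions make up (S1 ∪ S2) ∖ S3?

(S1 ∪ S2) ∖ S3 splits into 2 disjoint pieces (area 32.4286, area 2.7222).

2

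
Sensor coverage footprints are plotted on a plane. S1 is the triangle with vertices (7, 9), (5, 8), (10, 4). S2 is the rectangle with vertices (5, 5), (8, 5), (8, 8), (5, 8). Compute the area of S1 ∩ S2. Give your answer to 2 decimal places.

The intersection is the polygon with vertices (5,8), (7.6,8), (8,7.333), (8,5.6).
By the shoelace formula its area is 3.47.

3.47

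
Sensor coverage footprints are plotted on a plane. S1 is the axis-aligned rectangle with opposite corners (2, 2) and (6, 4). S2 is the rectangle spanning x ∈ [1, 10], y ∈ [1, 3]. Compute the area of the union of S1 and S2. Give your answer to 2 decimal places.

22.00

By inclusion–exclusion:
Individual areas: |S1| = 8, |S2| = 18.
|S1∩S2|: x∈[2,6], y∈[2,3] → 4·1 = 4.
|S1 ∪ S2| = 26 − 4 = 22.00.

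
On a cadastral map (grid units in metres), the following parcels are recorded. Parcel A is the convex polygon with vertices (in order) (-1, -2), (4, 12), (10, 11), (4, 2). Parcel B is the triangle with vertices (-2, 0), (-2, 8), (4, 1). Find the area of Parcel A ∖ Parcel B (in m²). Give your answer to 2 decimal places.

|Parcel A| = 55, |Parcel A∩Parcel B| = 7.1873.
|Parcel A ∖ Parcel B| = |Parcel A| − |Parcel A∩Parcel B| = 55 − 7.1873 = 47.81.

47.81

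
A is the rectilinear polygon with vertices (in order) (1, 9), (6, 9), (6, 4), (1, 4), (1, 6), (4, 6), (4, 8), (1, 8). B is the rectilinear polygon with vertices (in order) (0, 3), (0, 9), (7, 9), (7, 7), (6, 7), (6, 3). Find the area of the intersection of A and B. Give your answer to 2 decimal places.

19.00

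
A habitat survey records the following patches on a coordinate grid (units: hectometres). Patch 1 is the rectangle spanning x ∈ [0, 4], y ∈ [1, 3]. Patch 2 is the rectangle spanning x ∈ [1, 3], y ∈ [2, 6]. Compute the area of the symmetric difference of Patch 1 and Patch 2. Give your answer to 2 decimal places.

12.00

|Patch 1∩Patch 2|: x∈[1,3], y∈[2,3] → 2·1 = 2.
|Patch 1 △ Patch 2| = |Patch 1| + |Patch 2| − 2·|Patch 1∩Patch 2| = 8 + 8 − 4 = 12.00.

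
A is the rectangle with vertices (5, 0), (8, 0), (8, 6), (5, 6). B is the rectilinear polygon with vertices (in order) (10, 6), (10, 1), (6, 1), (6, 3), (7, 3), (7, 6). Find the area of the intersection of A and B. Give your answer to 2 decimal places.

The intersection is the polygon with vertices (8,1), (6,1), (6,3), (7,3), (7,6), (8,6).
By the shoelace formula its area is 7.00.

7.00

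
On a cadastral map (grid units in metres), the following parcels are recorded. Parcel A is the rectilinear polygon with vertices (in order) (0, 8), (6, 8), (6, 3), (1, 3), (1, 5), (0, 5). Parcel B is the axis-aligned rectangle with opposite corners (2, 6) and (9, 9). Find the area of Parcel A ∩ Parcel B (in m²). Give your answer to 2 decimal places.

8.00

The intersection is the polygon with vertices (6,8), (6,6), (2,6), (2,8).
By the shoelace formula its area is 8.00.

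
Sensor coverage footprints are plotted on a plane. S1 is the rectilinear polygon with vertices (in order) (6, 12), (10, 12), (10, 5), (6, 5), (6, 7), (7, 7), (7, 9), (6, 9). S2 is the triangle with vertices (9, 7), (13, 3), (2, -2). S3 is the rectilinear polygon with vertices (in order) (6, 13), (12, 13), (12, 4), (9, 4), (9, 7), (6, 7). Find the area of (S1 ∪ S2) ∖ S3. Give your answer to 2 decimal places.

|S1 ∪ S2| = 54.9444.
|(S1 ∪ S2) ∩ S3| = 23.
|(S1 ∪ S2) ∖ S3| = 54.9444 − 23 = 31.94.

31.94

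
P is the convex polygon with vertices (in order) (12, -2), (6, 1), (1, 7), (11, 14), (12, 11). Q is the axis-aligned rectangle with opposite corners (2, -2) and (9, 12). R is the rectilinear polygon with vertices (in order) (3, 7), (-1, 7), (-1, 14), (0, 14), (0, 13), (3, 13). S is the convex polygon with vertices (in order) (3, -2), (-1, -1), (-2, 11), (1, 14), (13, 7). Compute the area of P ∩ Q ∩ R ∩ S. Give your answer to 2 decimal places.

The intersection is the polygon with vertices (3,8.4), (3,7), (2,7), (2,7.7).
By the shoelace formula its area is 1.05.

1.05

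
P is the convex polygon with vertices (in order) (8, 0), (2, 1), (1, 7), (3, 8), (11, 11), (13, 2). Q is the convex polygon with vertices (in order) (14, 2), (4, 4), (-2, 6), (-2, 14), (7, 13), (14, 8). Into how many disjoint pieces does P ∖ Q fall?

2

P ∖ Q splits into 2 disjoint pieces (area 29.7483, area 0.4343).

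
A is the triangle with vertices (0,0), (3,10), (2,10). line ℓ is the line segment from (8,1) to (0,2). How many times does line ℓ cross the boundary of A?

2

The segment meets the boundary at (0.39,1.951), (0.578,1.928).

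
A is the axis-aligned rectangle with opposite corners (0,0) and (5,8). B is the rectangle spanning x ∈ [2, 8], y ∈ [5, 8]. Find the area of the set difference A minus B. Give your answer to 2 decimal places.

|A∩B|: x∈[2,5], y∈[5,8] → 3·3 = 9.
|A| = 40.
|A ∖ B| = |A| − |A∩B| = 40 − 9 = 31.00.

31.00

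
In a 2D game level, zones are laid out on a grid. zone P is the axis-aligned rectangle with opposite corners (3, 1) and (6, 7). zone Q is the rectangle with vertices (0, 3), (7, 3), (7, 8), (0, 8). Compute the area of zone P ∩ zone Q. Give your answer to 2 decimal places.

|zone P∩zone Q|: x∈[3,6], y∈[3,7] → 3·4 = 12.

12.00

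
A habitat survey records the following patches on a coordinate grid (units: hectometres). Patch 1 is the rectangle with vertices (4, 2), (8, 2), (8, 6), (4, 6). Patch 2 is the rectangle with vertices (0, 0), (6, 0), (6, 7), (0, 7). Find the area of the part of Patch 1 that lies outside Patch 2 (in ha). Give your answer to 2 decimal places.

|Patch 1∩Patch 2|: x∈[4,6], y∈[2,6] → 2·4 = 8.
|Patch 1| = 16.
|Patch 1 ∖ Patch 2| = |Patch 1| − |Patch 1∩Patch 2| = 16 − 8 = 8.00.

8.00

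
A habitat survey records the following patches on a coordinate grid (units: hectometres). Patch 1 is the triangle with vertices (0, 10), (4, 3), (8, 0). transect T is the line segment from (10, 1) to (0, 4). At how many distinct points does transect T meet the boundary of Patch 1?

2

The segment meets the boundary at (4.444,2.667), (6.316,2.105).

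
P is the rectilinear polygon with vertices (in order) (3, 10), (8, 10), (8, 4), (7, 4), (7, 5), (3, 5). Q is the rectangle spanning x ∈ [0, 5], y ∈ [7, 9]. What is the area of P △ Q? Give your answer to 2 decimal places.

|P| = 26, |Q| = 10, |P∩Q| = 4.
|P △ Q| = |P| + |Q| − 2·|P∩Q| = 26 + 10 − 8 = 28.00.

28.00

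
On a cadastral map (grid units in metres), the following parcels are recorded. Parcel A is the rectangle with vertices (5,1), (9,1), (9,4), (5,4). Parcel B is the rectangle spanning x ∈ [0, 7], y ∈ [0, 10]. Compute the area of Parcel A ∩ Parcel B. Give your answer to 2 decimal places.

6.00

|Parcel A∩Parcel B|: x∈[5,7], y∈[1,4] → 2·3 = 6.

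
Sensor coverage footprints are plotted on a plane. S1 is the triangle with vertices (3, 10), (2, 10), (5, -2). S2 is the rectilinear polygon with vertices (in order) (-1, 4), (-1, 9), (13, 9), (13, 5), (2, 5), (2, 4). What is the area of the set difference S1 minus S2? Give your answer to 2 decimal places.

3.00

|S1| = 6, |S1∩S2| = 3.
|S1 ∖ S2| = |S1| − |S1∩S2| = 6 − 3 = 3.00.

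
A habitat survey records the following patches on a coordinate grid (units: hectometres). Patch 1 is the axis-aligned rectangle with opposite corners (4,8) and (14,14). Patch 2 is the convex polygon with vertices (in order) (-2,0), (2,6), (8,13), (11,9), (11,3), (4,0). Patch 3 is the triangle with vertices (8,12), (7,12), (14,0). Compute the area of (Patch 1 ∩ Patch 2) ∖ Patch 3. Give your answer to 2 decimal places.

|Patch 1 ∩ Patch 2| = 19.6667.
|(Patch 1 ∩ Patch 2) ∩ Patch 3| = 3.3262.
|(Patch 1 ∩ Patch 2) ∖ Patch 3| = 19.6667 − 3.3262 = 16.34.

16.34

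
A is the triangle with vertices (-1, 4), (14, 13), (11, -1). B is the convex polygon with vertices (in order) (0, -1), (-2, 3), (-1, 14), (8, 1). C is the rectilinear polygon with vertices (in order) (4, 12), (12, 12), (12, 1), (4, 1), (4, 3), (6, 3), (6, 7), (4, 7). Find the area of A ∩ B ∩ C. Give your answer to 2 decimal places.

5.88

The intersection is the polygon with vertices (8,1), (6.2,1), (4,1.917), (4,3), (6,3), (6,3.889).
By the shoelace formula its area is 5.88.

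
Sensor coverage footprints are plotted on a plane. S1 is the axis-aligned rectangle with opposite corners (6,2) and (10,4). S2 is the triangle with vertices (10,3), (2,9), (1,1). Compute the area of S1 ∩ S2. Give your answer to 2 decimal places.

5.11

The intersection is the polygon with vertices (6,4), (8.667,4), (10,3), (6,2.111).
By the shoelace formula its area is 5.11.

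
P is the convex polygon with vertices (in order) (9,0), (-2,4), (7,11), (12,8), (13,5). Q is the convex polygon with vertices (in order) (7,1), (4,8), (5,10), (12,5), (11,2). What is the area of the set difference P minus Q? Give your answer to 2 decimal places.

|P| = 89.5, |P∩Q| = 38.0739.
|P ∖ Q| = |P| − |P∩Q| = 89.5 − 38.0739 = 51.43.

51.43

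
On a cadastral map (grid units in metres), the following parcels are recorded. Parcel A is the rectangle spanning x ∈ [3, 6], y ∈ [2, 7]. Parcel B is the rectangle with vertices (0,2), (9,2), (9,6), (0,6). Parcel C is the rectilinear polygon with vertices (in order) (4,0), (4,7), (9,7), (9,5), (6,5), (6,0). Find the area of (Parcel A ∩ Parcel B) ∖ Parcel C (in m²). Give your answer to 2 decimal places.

4.00

|Parcel A ∩ Parcel B| = 12.
|(Parcel A ∩ Parcel B) ∩ Parcel C| = 8.
|(Parcel A ∩ Parcel B) ∖ Parcel C| = 12 − 8 = 4.00.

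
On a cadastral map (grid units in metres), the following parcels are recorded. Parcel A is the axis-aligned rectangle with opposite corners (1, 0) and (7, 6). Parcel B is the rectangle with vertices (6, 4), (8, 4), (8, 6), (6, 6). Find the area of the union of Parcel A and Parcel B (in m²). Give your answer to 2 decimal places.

38.00

By inclusion–exclusion:
Individual areas: |Parcel A| = 36, |Parcel B| = 4.
|Parcel A∩Parcel B|: x∈[6,7], y∈[4,6] → 1·2 = 2.
|Parcel A ∪ Parcel B| = 40 − 2 = 38.00.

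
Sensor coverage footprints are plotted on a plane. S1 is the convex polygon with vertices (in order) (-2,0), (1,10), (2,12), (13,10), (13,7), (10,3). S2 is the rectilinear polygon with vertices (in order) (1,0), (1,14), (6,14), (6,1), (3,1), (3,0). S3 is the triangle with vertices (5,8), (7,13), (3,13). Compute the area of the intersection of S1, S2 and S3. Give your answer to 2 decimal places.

The intersection is the polygon with vertices (6,11.273), (6,10.5), (5,8), (3.51,11.726).
By the shoelace formula its area is 4.69.

4.69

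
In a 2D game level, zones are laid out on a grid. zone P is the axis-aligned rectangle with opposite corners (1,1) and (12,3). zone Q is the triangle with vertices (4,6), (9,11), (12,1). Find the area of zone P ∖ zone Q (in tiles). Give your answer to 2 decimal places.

|zone P| = 22, |zone P∩zone Q| = 2.6.
|zone P ∖ zone Q| = |zone P| − |zone P∩zone Q| = 22 − 2.6 = 19.40.

19.40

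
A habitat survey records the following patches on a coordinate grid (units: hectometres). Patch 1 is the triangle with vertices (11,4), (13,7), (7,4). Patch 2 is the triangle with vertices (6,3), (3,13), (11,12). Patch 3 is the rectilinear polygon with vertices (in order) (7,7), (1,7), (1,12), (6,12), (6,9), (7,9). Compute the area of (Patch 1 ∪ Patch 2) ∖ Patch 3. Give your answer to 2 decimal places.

32.75

|Patch 1 ∪ Patch 2| = 44.5.
|(Patch 1 ∪ Patch 2) ∩ Patch 3| = 11.75.
|(Patch 1 ∪ Patch 2) ∖ Patch 3| = 44.5 − 11.75 = 32.75.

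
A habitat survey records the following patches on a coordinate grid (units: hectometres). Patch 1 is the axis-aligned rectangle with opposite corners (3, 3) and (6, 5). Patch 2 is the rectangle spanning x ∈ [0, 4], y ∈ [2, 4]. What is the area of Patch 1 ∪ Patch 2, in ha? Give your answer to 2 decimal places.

13.00

By inclusion–exclusion:
Individual areas: |Patch 1| = 6, |Patch 2| = 8.
|Patch 1∩Patch 2|: x∈[3,4], y∈[3,4] → 1·1 = 1.
|Patch 1 ∪ Patch 2| = 14 − 1 = 13.00.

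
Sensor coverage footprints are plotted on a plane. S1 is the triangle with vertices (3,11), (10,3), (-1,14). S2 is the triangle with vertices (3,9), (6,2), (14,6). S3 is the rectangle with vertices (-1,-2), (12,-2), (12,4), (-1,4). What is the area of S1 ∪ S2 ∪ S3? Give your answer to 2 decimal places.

By inclusion–exclusion:
Individual areas: |S1| = 5.5, |S2| = 34, |S3| = 78.
|S1∩S2| = 1.86.
|S1∩S3| = 0.0625.
|S2∩S3| = 4.8571.
|S1∩S2∩S3| = 0.0335.
|S1 ∪ S2 ∪ S3| = 117.5 − 6.7796 + 0.0335 = 110.75.

110.75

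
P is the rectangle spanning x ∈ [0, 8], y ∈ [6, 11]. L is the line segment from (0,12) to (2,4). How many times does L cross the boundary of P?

The segment meets the boundary at (1.5,6), (0.25,11).

2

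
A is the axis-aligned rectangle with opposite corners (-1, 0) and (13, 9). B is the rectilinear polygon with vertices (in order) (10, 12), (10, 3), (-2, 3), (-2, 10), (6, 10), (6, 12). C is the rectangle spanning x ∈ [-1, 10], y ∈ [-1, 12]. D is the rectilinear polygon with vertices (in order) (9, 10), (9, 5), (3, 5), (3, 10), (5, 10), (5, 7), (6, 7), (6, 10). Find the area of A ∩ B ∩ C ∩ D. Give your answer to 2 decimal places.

The intersection is the polygon with vertices (5,9), (5,7), (6,7), (6,9), (9,9), (9,5), (3,5), (3,9).
By the shoelace formula its area is 22.00.

22.00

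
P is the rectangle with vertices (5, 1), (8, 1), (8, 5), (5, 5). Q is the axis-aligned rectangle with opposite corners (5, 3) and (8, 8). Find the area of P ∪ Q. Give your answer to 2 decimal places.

21.00

By inclusion–exclusion:
Individual areas: |P| = 12, |Q| = 15.
|P∩Q|: x∈[5,8], y∈[3,5] → 3·2 = 6.
|P ∪ Q| = 27 − 6 = 21.00.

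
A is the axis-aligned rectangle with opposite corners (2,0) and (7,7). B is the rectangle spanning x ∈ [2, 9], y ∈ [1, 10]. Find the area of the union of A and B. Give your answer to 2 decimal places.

68.00

By inclusion–exclusion:
Individual areas: |A| = 35, |B| = 63.
|A∩B|: x∈[2,7], y∈[1,7] → 5·6 = 30.
|A ∪ B| = 98 − 30 = 68.00.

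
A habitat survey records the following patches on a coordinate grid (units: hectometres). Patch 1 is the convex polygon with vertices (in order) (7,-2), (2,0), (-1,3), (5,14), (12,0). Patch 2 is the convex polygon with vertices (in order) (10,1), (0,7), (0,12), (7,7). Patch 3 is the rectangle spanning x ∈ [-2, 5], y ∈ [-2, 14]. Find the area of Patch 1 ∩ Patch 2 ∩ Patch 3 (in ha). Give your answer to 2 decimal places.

The intersection is the polygon with vertices (5,8.429), (5,4), (0.89,6.466), (2.813,9.991).
By the shoelace formula its area is 14.46.

14.46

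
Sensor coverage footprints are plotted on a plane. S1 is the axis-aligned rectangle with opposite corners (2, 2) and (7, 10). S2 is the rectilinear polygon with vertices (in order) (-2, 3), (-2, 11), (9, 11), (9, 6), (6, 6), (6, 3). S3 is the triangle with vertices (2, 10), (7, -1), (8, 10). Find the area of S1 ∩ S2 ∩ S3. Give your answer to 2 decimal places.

20.86

The intersection is the polygon with vertices (7,10), (7,6), (6,6), (6,3), (5.182,3), (2,10).
By the shoelace formula its area is 20.86.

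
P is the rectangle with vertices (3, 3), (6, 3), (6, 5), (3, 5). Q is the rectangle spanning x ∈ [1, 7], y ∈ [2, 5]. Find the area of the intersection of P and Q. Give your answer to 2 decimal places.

6.00

|P∩Q|: x∈[3,6], y∈[3,5] → 3·2 = 6.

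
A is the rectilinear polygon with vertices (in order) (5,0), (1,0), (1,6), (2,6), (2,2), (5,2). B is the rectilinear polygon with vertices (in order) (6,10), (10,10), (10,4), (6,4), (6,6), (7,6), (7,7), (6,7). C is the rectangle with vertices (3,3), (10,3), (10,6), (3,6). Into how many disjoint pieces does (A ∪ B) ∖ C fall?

2

(A ∪ B) ∖ C splits into 2 disjoint pieces (area 12, area 15).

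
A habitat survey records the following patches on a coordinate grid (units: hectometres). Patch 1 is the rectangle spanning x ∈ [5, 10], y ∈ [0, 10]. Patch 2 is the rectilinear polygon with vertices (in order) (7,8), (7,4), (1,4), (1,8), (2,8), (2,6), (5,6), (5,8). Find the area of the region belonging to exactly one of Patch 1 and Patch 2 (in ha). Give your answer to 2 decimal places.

52.00

|Patch 1| = 50, |Patch 2| = 18, |Patch 1∩Patch 2| = 8.
|Patch 1 △ Patch 2| = |Patch 1| + |Patch 2| − 2·|Patch 1∩Patch 2| = 50 + 18 − 16 = 52.00.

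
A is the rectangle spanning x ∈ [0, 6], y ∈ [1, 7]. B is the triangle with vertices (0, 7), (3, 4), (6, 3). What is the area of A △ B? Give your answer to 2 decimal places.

|A| = 36, |B| = 3, |A∩B| = 3.
|A △ B| = |A| + |B| − 2·|A∩B| = 36 + 3 − 6 = 33.00.

33.00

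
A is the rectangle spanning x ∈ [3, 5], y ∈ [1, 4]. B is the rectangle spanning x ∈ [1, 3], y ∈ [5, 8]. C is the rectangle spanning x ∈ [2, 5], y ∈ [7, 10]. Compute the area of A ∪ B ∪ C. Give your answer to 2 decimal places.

By inclusion–exclusion:
Individual areas: |A| = 6, |B| = 6, |C| = 9.
|A∩B| = 0 (no overlap).
|A∩C| = 0 (no overlap).
|B∩C|: x∈[2,3], y∈[7,8] → 1·1 = 1.
|A∩B∩C| = 0.
|A ∪ B ∪ C| = 21 − 1 + 0 = 20.00.

20.00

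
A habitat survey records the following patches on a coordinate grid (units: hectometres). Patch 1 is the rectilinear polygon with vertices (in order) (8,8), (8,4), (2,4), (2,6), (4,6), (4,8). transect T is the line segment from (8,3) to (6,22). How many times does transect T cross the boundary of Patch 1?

The segment meets the boundary at (7.474,8), (7.895,4).

2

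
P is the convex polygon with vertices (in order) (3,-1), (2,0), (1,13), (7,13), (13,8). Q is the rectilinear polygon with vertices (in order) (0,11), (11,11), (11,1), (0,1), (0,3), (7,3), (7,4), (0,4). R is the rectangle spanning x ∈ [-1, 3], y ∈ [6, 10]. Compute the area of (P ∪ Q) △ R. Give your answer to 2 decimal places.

121.74

|P ∪ Q| = 129.7427.
|(P ∪ Q) ∩ R| = 12.
|(P ∪ Q) △ R| = 129.7427 + 16 − 24 = 121.74.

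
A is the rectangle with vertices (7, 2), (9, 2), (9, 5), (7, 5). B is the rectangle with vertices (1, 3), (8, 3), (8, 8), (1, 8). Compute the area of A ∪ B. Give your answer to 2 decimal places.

By inclusion–exclusion:
Individual areas: |A| = 6, |B| = 35.
|A∩B|: x∈[7,8], y∈[3,5] → 1·2 = 2.
|A ∪ B| = 41 − 2 = 39.00.

39.00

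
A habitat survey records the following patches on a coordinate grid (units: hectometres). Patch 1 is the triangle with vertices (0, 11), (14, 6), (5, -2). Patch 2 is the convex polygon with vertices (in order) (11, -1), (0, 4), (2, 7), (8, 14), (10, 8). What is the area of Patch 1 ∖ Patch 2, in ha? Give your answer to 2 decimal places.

|Patch 1| = 78.5, |Patch 1∩Patch 2| = 53.8127.
|Patch 1 ∖ Patch 2| = |Patch 1| − |Patch 1∩Patch 2| = 78.5 − 53.8127 = 24.69.

24.69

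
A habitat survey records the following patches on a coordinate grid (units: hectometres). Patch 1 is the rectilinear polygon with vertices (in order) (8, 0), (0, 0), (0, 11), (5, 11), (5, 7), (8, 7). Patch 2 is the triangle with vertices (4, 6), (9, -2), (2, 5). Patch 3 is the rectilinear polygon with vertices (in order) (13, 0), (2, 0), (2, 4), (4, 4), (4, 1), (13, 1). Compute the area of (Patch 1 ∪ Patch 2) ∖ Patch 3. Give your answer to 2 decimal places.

64.75

|Patch 1 ∪ Patch 2| = 76.75.
|(Patch 1 ∪ Patch 2) ∩ Patch 3| = 12.
|(Patch 1 ∪ Patch 2) ∖ Patch 3| = 76.75 − 12 = 64.75.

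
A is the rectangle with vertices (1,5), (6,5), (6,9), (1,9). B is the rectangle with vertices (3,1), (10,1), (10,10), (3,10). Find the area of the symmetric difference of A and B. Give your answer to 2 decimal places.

|A∩B|: x∈[3,6], y∈[5,9] → 3·4 = 12.
|A △ B| = |A| + |B| − 2·|A∩B| = 20 + 63 − 24 = 59.00.

59.00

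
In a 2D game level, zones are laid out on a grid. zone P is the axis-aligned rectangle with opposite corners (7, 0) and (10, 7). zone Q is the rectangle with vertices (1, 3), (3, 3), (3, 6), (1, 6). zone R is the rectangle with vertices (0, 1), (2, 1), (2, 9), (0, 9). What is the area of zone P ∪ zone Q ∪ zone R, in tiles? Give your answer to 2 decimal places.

40.00

By inclusion–exclusion:
Individual areas: |zone P| = 21, |zone Q| = 6, |zone R| = 16.
|zone P∩zone Q| = 0 (no overlap).
|zone P∩zone R| = 0 (no overlap).
|zone Q∩zone R|: x∈[1,2], y∈[3,6] → 1·3 = 3.
|zone P∩zone Q∩zone R| = 0.
|zone P ∪ zone Q ∪ zone R| = 43 − 3 + 0 = 40.00.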